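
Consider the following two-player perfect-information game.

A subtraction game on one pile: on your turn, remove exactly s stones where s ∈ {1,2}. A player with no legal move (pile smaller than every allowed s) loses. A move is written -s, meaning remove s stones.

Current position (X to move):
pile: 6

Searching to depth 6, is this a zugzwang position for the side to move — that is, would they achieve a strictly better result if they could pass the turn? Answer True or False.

zugzwang(6, X) = True

p1 X@[6]: -1[5]-1* -2[4]-1
p2 O@[5]: -1[4]-1 -2[3]+1*
p3 X@[3]: -1[2]-1* -2[1]-1
p4 O@[2]: -1[1]-1 -2[0]+1*
p5 X@[0] terminal -1; root [6] d6
pass branch (O moves first from the same position):
  | p1 O@[6]: -1[5]-1* -2[4]-1
  | p2 X@[5]: -1[4]-1 -2[3]+1*
  | p3 O@[3]: -1[2]-1* -2[1]-1
  | p4 X@[2]: -1[1]-1 -2[0]+1*
  | p5 O@[0] terminal -1; root [6] d6
X moving scores -1; X passing scores +1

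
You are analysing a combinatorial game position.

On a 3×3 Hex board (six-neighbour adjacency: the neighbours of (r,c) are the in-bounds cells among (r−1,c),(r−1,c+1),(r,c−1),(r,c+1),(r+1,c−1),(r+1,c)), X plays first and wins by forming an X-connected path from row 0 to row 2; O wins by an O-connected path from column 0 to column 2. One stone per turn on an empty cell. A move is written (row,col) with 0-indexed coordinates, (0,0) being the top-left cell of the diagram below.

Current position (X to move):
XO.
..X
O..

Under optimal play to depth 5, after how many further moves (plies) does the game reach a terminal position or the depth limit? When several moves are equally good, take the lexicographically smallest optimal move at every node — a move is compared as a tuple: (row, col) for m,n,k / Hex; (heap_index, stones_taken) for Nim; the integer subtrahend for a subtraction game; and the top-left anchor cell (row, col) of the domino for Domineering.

PV length from [XO./..X/O..]: 5 plies

[XO./..X/O..] X move#1: (0,2):+1/XOX/..X/O..*, (1,0):+1/XO./X.X/O.., (1,1):+1/XO./.XX/O.., (2,1):-1/XO./..X/OX., (2,2):-1/XO./..X/O.X
[XOX/..X/O..] O move#2: (1,0):-1/XOX/O.X/O..*, (1,1):-1/XOX/.OX/O.., (2,1):-1/XOX/..X/OO., (2,2):-1/XOX/..X/O.O
[XOX/O.X/O..] X move#3: (1,1):+1/XOX/OXX/O..*, (2,1):+1/XOX/O.X/OX., (2,2):+1/XOX/O.X/O.X
[XOX/OXX/O..] O move#4: (2,1):-1/XOX/OXX/OO.*, (2,2):-1/XOX/OXX/O.O
[XOX/OXX/OO.] X move#5: (2,2):+1/XOX/OXX/OOX*
[XOX/OXX/OOX] end (terminal -1, O#6); searched XO./..X/O.. to 5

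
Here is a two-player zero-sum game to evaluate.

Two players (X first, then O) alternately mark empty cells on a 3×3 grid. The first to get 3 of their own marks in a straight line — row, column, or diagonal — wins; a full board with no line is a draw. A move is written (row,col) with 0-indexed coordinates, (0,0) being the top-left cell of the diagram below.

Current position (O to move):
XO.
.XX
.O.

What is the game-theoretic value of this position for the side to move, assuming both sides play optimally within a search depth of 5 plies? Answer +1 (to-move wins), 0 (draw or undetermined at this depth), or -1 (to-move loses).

[XO./.XX/.O.] O move#1: (0,2):-1/XOO/.XX/.O.*, (1,0):-1/XO./OXX/.O., (2,0):-1/XO./.XX/OO., (2,2):-1/XO./.XX/.OO
[XOO/.XX/.O.] X move#2: (1,0):+1/XOO/XXX/.O.*, (2,0):+1/XOO/.XX/XO., (2,2):+1/XOO/.XX/.OX
[XOO/XXX/.O.] end (terminal -1, O#3); searched XO./.XX/.O. to 5

value(XO./.XX/.O., O) = -1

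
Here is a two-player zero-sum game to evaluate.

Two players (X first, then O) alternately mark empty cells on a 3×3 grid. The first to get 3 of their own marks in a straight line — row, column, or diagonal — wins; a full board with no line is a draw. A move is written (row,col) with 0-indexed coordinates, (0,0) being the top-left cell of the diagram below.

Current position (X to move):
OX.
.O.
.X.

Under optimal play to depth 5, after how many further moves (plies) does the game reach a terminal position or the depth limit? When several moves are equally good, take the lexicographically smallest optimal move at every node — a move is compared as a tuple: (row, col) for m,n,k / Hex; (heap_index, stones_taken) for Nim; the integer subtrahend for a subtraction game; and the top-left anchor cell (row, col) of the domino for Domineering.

ply 1, X at OX./.O./.X. | (0,2)=-1→OXX/.O./.X.*; (1,0)=-1→OX./XO./.X.; (1,2)=-1→OX./.OX/.X.; (2,0)=-1→OX./.O./XX.; (2,2)=-1→OX./.O./.XX
ply 2, O at OXX/.O./.X. | (1,0)=+1→OXX/OO./.X.*; (1,2)=+1→OXX/.OO/.X.; (2,0)=+1→OXX/.O./OX.; (2,2)=+1→OXX/.O./.XO
ply 3, X at OXX/OO./.X. | (1,2)=-1→OXX/OOX/.X.*; (2,0)=-1→OXX/OO./XX.; (2,2)=-1→OXX/OO./.XX
ply 4, O at OXX/OOX/.X. | (2,0)=+1→OXX/OOX/OX.*; (2,2)=+1→OXX/OOX/.XO
ply 5: OXX/OOX/OX. is terminal -1 (X); from OX./.O./.X. depth 5

PV length from [OX./.O./.X.]: 4 plies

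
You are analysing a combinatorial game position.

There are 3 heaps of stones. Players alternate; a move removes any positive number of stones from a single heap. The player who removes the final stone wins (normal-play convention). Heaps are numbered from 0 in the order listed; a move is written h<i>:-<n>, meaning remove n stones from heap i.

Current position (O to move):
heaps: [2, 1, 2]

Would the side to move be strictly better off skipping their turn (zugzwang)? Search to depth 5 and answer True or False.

zugzwang((2,1,2), O) = False

p1 O@[(2,1,2)]: h0:-1[(1,1,2)]-1 h0:-2[(0,1,2)]-1 h1:-1[(2,0,2)]+1* h2:-1[(2,1,1)]-1 h2:-2[(2,1,0)]-1
p2 X@[(2,0,2)]: h0:-1[(1,0,2)]-1* h0:-2[(0,0,2)]-1 h2:-1[(2,0,1)]-1 h2:-2[(2,0,0)]-1
p3 O@[(1,0,2)]: h0:-1[(0,0,2)]-1 h2:-1[(1,0,1)]+1* h2:-2[(1,0,0)]-1
p4 X@[(1,0,1)]: h0:-1[(0,0,1)]-1* h2:-1[(1,0,0)]-1
p5 O@[(0,0,1)]: h2:-1[(0,0,0)]+1*
p6 X@[(0,0,0)] terminal -1; root [(2,1,2)] d5
if O skipped the turn, X would face:
~ p1 X@[(2,1,2)]: h0:-1[(1,1,2)]-1 h0:-2[(0,1,2)]-1 h1:-1[(2,0,2)]+1* h2:-1[(2,1,1)]-1 h2:-2[(2,1,0)]-1
~ p2 O@[(2,0,2)]: h0:-1[(1,0,2)]-1* h0:-2[(0,0,2)]-1 h2:-1[(2,0,1)]-1 h2:-2[(2,0,0)]-1
~ p3 X@[(1,0,2)]: h0:-1[(0,0,2)]-1 h2:-1[(1,0,1)]+1* h2:-2[(1,0,0)]-1
~ p4 O@[(1,0,1)]: h0:-1[(0,0,1)]-1* h2:-1[(1,0,0)]-1
~ p5 X@[(0,0,1)]: h2:-1[(0,0,0)]+1*
~ p6 O@[(0,0,0)] terminal -1; root [(2,1,2)] d5
compare (O): move=+1 vs pass=-1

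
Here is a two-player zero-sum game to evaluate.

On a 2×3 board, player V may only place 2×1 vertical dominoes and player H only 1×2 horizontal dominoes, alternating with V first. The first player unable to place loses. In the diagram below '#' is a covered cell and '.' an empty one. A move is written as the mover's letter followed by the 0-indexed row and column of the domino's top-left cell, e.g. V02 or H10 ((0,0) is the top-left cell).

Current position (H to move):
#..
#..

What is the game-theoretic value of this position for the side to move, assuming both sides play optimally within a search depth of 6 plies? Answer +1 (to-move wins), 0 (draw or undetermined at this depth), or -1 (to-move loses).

p1 H@[#../#..]: H01[###/#..]+1* H11[#../###]+1
p2 V@[###/#..] terminal -1; root [#../#..] d6

value(#../#.., H) = +1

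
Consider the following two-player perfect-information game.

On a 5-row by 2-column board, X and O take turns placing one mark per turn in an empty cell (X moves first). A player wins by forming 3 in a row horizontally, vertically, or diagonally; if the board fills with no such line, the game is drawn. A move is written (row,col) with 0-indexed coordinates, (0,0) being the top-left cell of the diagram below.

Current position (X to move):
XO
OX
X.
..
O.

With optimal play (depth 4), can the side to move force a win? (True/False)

[XO/OX/X./../O.] X move#1: (2,1):+0/XO/OX/XX/../O.*, (3,0):+0/XO/OX/X./X./O., (3,1):+0/XO/OX/X./.X/O., (4,1):+0/XO/OX/X./../OX
[XO/OX/XX/../O.] O move#2: (3,0):-1/XO/OX/XX/O./O., (3,1):+0/XO/OX/XX/.O/O.*, (4,1):-1/XO/OX/XX/../OO
[XO/OX/XX/.O/O.] X move#3: (3,0):+0/XO/OX/XX/XO/O.*, (4,1):+0/XO/OX/XX/.O/OX
[XO/OX/XX/XO/O.] O move#4: (4,1):+0/XO/OX/XX/XO/OO*
[XO/OX/XX/XO/OO] end (terminal +0, X#5); searched XO/OX/X./../O. to 4

X winning at [XO/OX/X./../O.]: False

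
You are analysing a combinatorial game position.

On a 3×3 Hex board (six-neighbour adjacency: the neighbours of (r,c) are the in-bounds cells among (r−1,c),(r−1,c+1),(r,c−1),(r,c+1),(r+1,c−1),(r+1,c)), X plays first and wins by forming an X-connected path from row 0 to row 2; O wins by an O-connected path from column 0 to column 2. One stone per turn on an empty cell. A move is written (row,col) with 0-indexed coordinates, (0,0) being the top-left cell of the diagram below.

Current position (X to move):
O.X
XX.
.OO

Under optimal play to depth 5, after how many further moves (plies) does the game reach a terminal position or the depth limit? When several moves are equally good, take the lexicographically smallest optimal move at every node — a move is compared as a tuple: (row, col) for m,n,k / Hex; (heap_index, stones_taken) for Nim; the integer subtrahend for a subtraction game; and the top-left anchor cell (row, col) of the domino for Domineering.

[O.X/XX./.OO] X move#1: (0,1):-1/OXX/XX./.OO, (1,2):-1/O.X/XXX/.OO, (2,0):+1/O.X/XX./XOO*
[O.X/XX./XOO] end (terminal -1, O#2); searched O.X/XX./.OO to 5

PV length from [O.X/XX./.OO]: 1 ply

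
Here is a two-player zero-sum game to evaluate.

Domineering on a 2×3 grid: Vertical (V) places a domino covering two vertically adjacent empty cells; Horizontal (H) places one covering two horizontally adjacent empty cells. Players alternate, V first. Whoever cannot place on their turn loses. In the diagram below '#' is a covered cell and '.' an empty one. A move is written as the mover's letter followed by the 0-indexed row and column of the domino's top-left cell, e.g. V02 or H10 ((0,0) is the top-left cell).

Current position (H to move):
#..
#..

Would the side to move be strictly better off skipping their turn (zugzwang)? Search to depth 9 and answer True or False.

zugzwang(#../#.., H) = False

ply 1, H at #../#.. | H01=+1→###/#..*; H11=+1→#../###
ply 2: ###/#.. is terminal -1 (V); from #../#.. depth 9
pass branch (V moves first from the same position):
  | ply 1, V at #../#.. | V01=+1→##./##.*; V02=+1→#.#/#.#
  | ply 2: ##./##. is terminal -1 (H); from #../#.. depth 9
H moving scores +1; H passing scores -1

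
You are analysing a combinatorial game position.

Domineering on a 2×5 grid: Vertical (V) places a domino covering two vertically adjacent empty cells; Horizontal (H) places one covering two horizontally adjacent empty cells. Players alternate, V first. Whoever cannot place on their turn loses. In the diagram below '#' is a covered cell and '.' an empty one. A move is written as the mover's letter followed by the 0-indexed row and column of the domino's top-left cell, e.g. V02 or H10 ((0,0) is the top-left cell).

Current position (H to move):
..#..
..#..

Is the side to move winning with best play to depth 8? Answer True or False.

p1 H@[..#../..#..]: H00[###../..#..]-1* H03[..###/..#..]-1 H10[..#../###..]-1 H13[..#../..###]-1
p2 V@[###../..#..]: V03[####./..##.]+1* V04[###.#/..#.#]+1
p3 H@[####./..##.]: H10[####./####.]-1*
p4 V@[####./####.]: V04[#####/#####]+1*
p5 H@[#####/#####] terminal -1; root [..#../..#..] d8

H winning at [..#../..#..]: False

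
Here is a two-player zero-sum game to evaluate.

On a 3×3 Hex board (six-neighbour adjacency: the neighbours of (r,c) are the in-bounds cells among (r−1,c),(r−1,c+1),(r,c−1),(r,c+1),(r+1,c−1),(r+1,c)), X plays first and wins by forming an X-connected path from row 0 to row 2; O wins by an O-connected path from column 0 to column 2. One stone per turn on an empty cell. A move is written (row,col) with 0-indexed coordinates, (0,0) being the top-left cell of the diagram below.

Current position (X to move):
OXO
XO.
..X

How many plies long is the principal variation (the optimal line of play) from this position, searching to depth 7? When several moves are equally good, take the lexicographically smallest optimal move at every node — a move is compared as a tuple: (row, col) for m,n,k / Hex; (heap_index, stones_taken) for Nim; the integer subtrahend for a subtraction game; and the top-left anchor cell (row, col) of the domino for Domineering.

ply 1, X at OXO/XO./..X | (1,2)=-1→OXO/XOX/..X; (2,0)=+1→OXO/XO./X.X*; (2,1)=-1→OXO/XO./.XX
ply 2: OXO/XO./X.X is terminal -1 (O); from OXO/XO./..X depth 7

PV length from [OXO/XO./..X]: 1 ply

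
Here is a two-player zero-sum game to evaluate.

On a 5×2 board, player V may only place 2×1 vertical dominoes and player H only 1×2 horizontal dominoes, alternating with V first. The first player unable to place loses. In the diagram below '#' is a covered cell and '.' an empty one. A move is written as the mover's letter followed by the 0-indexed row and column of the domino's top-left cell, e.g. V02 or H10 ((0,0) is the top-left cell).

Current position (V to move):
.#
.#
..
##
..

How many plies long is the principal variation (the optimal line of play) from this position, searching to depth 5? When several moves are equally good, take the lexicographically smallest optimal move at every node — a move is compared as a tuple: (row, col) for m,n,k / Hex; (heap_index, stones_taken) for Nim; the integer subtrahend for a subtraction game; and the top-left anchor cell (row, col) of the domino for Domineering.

PV length from [.#/.#/../##/..]: 2 plies

[.#/.#/../##/..] V move#1: V00:-1/##/##/../##/..*, V10:-1/.#/##/#./##/..
[##/##/../##/..] H move#2: H20:+1/##/##/##/##/..*, H40:+1/##/##/../##/##
[##/##/##/##/..] end (terminal -1, V#3); searched .#/.#/../##/.. to 5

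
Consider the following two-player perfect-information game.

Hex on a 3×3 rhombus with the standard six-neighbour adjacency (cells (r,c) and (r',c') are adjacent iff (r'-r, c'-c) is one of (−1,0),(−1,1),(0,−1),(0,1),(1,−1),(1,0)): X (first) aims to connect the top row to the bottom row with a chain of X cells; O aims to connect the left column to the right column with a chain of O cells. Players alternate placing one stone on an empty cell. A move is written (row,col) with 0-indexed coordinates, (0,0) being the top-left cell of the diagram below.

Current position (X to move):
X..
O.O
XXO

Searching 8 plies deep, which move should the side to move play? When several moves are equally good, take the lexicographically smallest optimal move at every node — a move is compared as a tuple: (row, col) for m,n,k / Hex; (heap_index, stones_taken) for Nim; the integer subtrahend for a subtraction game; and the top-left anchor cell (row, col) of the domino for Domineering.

p1 X@[X../O.O/XXO]: (0,1)[XX./O.O/XXO]-1 (0,2)[X.X/O.O/XXO]-1 (1,1)[X../OXO/XXO]+1*
p2 O@[X../OXO/XXO]: (0,1)[XO./OXO/XXO]-1* (0,2)[X.O/OXO/XXO]-1
p3 X@[XO./OXO/XXO]: (0,2)[XOX/OXO/XXO]+1*
p4 O@[XOX/OXO/XXO] terminal -1; root [X../O.O/XXO] d8

X's best at [X../O.O/XXO]: (1,1)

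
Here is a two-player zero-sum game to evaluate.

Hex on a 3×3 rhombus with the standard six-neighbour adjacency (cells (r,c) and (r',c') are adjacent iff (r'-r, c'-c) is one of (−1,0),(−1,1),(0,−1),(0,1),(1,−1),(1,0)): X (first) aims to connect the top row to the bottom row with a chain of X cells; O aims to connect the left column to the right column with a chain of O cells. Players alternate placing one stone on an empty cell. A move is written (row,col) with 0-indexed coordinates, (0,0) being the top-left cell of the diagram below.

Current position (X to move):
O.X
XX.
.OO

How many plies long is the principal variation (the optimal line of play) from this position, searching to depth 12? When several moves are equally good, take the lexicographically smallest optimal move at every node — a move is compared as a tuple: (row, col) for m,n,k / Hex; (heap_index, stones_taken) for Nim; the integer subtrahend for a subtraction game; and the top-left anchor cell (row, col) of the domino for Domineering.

PV length from [O.X/XX./.OO]: 1 ply

p1 X@[O.X/XX./.OO]: (0,1)[OXX/XX./.OO]-1 (1,2)[O.X/XXX/.OO]-1 (2,0)[O.X/XX./XOO]+1*
p2 O@[O.X/XX./XOO] terminal -1; root [O.X/XX./.OO] d12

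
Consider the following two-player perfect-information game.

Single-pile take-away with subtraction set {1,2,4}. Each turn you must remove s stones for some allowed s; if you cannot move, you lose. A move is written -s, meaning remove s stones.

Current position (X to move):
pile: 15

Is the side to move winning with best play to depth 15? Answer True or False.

X winning at [15]: False

ply 1, X at 15 | -1=-1→14*; -2=-1→13; -4=-1→11
ply 2, O at 14 | -1=-1→13; -2=+1→12*; -4=-1→10
ply 3, X at 12 | -1=-1→11*; -2=-1→10; -4=-1→8
ply 4, O at 11 | -1=-1→10; -2=+1→9*; -4=-1→7
ply 5, X at 9 | -1=-1→8*; -2=-1→7; -4=-1→5
ply 6, O at 8 | -1=-1→7; -2=+1→6*; -4=-1→4
ply 7, X at 6 | -1=-1→5*; -2=-1→4; -4=-1→2
ply 8, O at 5 | -1=-1→4; -2=+1→3*; -4=-1→1
ply 9, X at 3 | -1=-1→2*; -2=-1→1
ply 10, O at 2 | -1=-1→1; -2=+1→0*
ply 11: 0 is terminal -1 (X); from 15 depth 15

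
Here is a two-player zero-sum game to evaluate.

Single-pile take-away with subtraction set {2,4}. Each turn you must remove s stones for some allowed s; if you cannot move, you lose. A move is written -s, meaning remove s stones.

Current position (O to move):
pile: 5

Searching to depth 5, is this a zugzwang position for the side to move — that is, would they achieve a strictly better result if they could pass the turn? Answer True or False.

ply 1, O at 5 | -2=-1→3; -4=+1→1*
ply 2: 1 is terminal -1 (X); from 5 depth 5
if O skipped the turn, X would face:
~ ply 1, X at 5 | -2=-1→3; -4=+1→1*
~ ply 2: 1 is terminal -1 (O); from 5 depth 5
compare (O): move=+1 vs pass=-1

zugzwang(5, O) = False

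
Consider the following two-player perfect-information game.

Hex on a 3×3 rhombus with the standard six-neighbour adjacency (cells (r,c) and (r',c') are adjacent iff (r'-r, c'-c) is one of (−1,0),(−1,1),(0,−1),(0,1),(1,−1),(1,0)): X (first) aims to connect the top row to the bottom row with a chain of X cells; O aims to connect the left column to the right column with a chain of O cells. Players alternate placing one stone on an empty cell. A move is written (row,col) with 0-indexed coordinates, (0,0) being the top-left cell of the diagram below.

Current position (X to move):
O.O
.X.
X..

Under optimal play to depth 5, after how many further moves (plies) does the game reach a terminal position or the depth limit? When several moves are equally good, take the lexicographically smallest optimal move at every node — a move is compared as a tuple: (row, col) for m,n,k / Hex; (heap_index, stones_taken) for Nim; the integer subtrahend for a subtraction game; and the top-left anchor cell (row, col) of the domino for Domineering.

[O.O/.X./X..] X move#1: (0,1):+1/OXO/.X./X..*, (1,0):-1/O.O/XX./X.., (1,2):-1/O.O/.XX/X.., (2,1):-1/O.O/.X./XX., (2,2):-1/O.O/.X./X.X
[OXO/.X./X..] end (terminal -1, O#2); searched O.O/.X./X.. to 5

PV length from [O.O/.X./X..]: 1 ply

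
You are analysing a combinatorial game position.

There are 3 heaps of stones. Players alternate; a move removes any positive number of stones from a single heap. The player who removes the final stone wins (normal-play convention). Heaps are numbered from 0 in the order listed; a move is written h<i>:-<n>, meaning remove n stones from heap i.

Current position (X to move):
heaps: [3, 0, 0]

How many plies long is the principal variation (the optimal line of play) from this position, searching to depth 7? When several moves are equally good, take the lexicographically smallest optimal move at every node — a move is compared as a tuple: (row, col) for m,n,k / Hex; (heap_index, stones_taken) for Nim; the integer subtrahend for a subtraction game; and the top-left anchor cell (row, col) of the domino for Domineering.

PV length from [(3,0,0)]: 1 ply

[(3,0,0)] X move#1: h0:-1:-1/(2,0,0), h0:-2:-1/(1,0,0), h0:-3:+1/(0,0,0)*
[(0,0,0)] end (terminal -1, O#2); searched (3,0,0) to 7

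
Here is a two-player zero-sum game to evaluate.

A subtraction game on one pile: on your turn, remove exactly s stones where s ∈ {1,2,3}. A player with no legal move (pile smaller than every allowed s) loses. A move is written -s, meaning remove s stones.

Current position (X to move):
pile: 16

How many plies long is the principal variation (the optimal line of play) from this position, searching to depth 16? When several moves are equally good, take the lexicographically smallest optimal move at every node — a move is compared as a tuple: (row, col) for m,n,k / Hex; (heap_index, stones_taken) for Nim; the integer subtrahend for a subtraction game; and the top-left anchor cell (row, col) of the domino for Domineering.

ply 1, X at 16 | -1=-1→15*; -2=-1→14; -3=-1→13
ply 2, O at 15 | -1=-1→14; -2=-1→13; -3=+1→12*
ply 3, X at 12 | -1=-1→11*; -2=-1→10; -3=-1→9
ply 4, O at 11 | -1=-1→10; -2=-1→9; -3=+1→8*
ply 5, X at 8 | -1=-1→7*; -2=-1→6; -3=-1→5
ply 6, O at 7 | -1=-1→6; -2=-1→5; -3=+1→4*
ply 7, X at 4 | -1=-1→3*; -2=-1→2; -3=-1→1
ply 8, O at 3 | -1=-1→2; -2=-1→1; -3=+1→0*
ply 9: 0 is terminal -1 (X); from 16 depth 16

PV length from [16]: 8 plies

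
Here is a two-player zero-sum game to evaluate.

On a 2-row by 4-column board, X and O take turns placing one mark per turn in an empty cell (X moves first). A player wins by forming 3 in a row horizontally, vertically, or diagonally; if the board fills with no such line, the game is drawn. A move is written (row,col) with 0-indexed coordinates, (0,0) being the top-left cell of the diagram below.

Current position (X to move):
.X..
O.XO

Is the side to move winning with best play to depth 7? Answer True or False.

X winning at [.X../O.XO]: True

ply 1, X at .X../O.XO | (0,0)=+0→XX../O.XO; (0,2)=+1→.XX./O.XO*; (0,3)=+0→.X.X/O.XO; (1,1)=+0→.X../OXXO
ply 2, O at .XX./O.XO | (0,0)=-1→OXX./O.XO*; (0,3)=-1→.XXO/O.XO; (1,1)=-1→.XX./OOXO
ply 3, X at OXX./O.XO | (0,3)=+1→OXXX/O.XO*; (1,1)=+0→OXX./OXXO
ply 4: OXXX/O.XO is terminal -1 (O); from .X../O.XO depth 7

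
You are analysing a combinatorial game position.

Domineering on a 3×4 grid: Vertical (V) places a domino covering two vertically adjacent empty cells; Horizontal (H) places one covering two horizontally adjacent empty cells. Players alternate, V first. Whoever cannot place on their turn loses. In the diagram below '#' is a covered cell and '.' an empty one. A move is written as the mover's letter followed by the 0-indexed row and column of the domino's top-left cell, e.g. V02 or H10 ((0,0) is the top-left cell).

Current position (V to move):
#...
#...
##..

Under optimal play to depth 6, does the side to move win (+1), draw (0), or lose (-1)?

value(#.../#.../##.., V) = +1

p1 V@[#.../#.../##..]: V01[##../##../##..]-1 V02[#.#./#.#./##..]+1* V03[#..#/#..#/##..]-1 V12[#.../#.#./###.]+1 V13[#.../#..#/##.#]-1
p2 H@[#.#./#.#./##..]: H22[#.#./#.#./####]-1*
p3 V@[#.#./#.#./####]: V01[###./###./####]+1* V03[#.##/#.##/####]+1
p4 H@[###./###./####] terminal -1; root [#.../#.../##..] d6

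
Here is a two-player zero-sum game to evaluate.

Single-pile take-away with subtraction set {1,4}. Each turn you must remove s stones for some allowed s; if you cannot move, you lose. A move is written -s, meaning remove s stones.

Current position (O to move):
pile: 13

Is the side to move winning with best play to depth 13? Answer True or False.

p1 O@[13]: -1[12]+1* -4[9]-1
p2 X@[12]: -1[11]-1* -4[8]-1
p3 O@[11]: -1[10]+1* -4[7]+1
p4 X@[10]: -1[9]-1* -4[6]-1
p5 O@[9]: -1[8]-1 -4[5]+1*
p6 X@[5]: -1[4]-1* -4[1]-1
p7 O@[4]: -1[3]-1 -4[0]+1*
p8 X@[0] terminal -1; root [13] d13

O winning at [13]: True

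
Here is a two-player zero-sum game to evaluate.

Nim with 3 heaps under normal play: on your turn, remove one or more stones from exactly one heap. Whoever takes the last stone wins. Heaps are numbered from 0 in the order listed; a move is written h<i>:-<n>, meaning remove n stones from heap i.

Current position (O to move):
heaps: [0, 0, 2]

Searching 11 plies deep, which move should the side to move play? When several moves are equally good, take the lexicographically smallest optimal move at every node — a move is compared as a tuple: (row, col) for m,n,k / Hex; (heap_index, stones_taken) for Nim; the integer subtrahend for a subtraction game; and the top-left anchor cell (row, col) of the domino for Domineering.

ply 1, O at (0,0,2) | h2:-1=-1→(0,0,1); h2:-2=+1→(0,0,0)*
ply 2: (0,0,0) is terminal -1 (X); from (0,0,2) depth 11

O's best at [(0,0,2)]: h2:-2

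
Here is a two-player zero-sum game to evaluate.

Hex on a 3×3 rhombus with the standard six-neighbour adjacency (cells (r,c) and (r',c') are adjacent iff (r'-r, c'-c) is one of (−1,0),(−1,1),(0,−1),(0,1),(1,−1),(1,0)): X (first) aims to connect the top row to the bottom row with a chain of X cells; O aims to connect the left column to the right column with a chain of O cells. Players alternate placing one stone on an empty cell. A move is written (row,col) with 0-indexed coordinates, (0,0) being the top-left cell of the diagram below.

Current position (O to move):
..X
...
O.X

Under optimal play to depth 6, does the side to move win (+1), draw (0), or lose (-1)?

ply 1, O at ..X/.../O.X | (0,0)=-1→O.X/.../O.X; (0,1)=-1→.OX/.../O.X; (1,0)=-1→..X/O../O.X; (1,1)=-1→..X/.O./O.X; (1,2)=+1→..X/..O/O.X*; (2,1)=-1→..X/.../OOX
ply 2, X at ..X/..O/O.X | (0,0)=-1→X.X/..O/O.X*; (0,1)=-1→.XX/..O/O.X; (1,0)=-1→..X/X.O/O.X; (1,1)=-1→..X/.XO/O.X; (2,1)=-1→..X/..O/OXX
ply 3, O at X.X/..O/O.X | (0,1)=+1→XOX/..O/O.X*; (1,0)=+1→X.X/O.O/O.X; (1,1)=+1→X.X/.OO/O.X; (2,1)=+1→X.X/..O/OOX
ply 4, X at XOX/..O/O.X | (1,0)=-1→XOX/X.O/O.X*; (1,1)=-1→XOX/.XO/O.X; (2,1)=-1→XOX/..O/OXX
ply 5, O at XOX/X.O/O.X | (1,1)=+1→XOX/XOO/O.X*; (2,1)=+1→XOX/X.O/OOX
ply 6: XOX/XOO/O.X is terminal -1 (X); from ..X/.../O.X depth 6

value(..X/.../O.X, O) = +1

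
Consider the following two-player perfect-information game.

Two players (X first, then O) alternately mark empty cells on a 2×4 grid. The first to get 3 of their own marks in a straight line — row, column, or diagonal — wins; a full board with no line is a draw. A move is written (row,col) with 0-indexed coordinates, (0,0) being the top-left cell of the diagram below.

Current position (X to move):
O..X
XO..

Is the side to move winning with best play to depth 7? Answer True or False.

[O..X/XO..] X move#1: (0,1):+0/OX.X/XO..*, (0,2):+0/O.XX/XO.., (1,2):+0/O..X/XOX., (1,3):+0/O..X/XO.X
[OX.X/XO..] O move#2: (0,2):+0/OXOX/XO..*, (1,2):-1/OX.X/XOO., (1,3):-1/OX.X/XO.O
[OXOX/XO..] X move#3: (1,2):+0/OXOX/XOX.*, (1,3):+0/OXOX/XO.X
[OXOX/XOX.] O move#4: (1,3):+0/OXOX/XOXO*
[OXOX/XOXO] end (terminal +0, X#5); searched O..X/XO.. to 7

X winning at [O..X/XO..]: False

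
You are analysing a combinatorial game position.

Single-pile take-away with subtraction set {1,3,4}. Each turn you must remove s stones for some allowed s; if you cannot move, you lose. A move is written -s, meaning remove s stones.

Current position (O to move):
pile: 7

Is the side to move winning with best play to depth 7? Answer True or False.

[7] O move#1: -1:-1/6*, -3:-1/4, -4:-1/3
[6] X move#2: -1:-1/5, -3:-1/3, -4:+1/2*
[2] O move#3: -1:-1/1*
[1] X move#4: -1:+1/0*
[0] end (terminal -1, O#5); searched 7 to 7

O winning at [7]: False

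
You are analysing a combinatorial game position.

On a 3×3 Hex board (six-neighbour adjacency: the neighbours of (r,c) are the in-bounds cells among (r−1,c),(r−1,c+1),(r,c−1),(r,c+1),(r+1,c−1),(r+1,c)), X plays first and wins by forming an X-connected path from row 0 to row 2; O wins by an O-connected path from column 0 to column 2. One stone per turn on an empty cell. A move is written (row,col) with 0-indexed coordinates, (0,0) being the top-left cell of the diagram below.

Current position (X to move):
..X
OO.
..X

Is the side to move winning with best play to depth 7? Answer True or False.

X winning at [..X/OO./..X]: True

[..X/OO./..X] X move#1: (0,0):-1/X.X/OO./..X, (0,1):-1/.XX/OO./..X, (1,2):+1/..X/OOX/..X*, (2,0):-1/..X/OO./X.X, (2,1):-1/..X/OO./.XX
[..X/OOX/..X] end (terminal -1, O#2); searched ..X/OO./..X to 7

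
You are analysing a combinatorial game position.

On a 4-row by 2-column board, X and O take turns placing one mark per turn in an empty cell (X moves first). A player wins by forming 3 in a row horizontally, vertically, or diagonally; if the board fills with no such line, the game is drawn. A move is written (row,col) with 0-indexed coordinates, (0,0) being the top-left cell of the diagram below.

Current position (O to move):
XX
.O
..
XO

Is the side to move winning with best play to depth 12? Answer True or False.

[XX/.O/../XO] O move#1: (1,0):+0/XX/OO/../XO, (2,0):+0/XX/.O/O./XO, (2,1):+1/XX/.O/.O/XO*
[XX/.O/.O/XO] end (terminal -1, X#2); searched XX/.O/../XO to 12

O winning at [XX/.O/../XO]: True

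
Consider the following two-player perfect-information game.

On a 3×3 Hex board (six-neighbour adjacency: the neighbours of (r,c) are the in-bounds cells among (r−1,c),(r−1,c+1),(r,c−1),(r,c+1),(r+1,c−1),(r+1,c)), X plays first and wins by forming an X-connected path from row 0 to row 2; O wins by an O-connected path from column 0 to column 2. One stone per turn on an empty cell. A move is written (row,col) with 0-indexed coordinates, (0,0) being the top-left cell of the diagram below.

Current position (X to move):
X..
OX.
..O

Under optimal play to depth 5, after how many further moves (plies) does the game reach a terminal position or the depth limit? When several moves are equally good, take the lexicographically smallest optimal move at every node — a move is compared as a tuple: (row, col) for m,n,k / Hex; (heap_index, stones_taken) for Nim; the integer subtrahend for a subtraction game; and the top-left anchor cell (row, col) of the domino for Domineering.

ply 1, X at X../OX./..O | (0,1)=+1→XX./OX./..O*; (0,2)=+1→X.X/OX./..O; (1,2)=+1→X../OXX/..O; (2,0)=+1→X../OX./X.O; (2,1)=+1→X../OX./.XO
ply 2, O at XX./OX./..O | (0,2)=-1→XXO/OX./..O*; (1,2)=-1→XX./OXO/..O; (2,0)=-1→XX./OX./O.O; (2,1)=-1→XX./OX./.OO
ply 3, X at XXO/OX./..O | (1,2)=+1→XXO/OXX/..O*; (2,0)=+1→XXO/OX./X.O; (2,1)=+1→XXO/OX./.XO
ply 4, O at XXO/OXX/..O | (2,0)=-1→XXO/OXX/O.O*; (2,1)=-1→XXO/OXX/.OO
ply 5, X at XXO/OXX/O.O | (2,1)=+1→XXO/OXX/OXO*
ply 6: XXO/OXX/OXO is terminal -1 (O); from X../OX./..O depth 5

PV length from [X../OX./..O]: 5 plies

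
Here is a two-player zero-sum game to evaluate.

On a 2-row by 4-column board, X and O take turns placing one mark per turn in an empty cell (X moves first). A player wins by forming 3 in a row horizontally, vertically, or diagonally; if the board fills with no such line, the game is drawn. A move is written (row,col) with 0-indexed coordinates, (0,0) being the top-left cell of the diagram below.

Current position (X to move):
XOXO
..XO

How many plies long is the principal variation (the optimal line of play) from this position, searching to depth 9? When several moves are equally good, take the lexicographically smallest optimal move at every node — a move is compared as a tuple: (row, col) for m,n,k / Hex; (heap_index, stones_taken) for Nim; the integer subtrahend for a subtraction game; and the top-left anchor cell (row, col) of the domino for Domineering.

ply 1, X at XOXO/..XO | (1,0)=+0→XOXO/X.XO*; (1,1)=+0→XOXO/.XXO
ply 2, O at XOXO/X.XO | (1,1)=+0→XOXO/XOXO*
ply 3: XOXO/XOXO is terminal +0 (X); from XOXO/..XO depth 9

PV length from [XOXO/..XO]: 2 plies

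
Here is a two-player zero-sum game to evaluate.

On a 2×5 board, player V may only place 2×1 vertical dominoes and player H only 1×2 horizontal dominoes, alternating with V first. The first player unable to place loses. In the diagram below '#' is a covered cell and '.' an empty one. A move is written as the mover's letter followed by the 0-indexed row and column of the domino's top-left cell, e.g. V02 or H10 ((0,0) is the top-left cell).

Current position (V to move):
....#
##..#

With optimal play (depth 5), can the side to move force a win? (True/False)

V winning at [....#/##..#]: True

ply 1, V at ....#/##..# | V02=+1→..#.#/###.#*; V03=-1→...##/##.##
ply 2, H at ..#.#/###.# | H00=-1→###.#/###.#*
ply 3, V at ###.#/###.# | V03=+1→#####/#####*
ply 4: #####/##### is terminal -1 (H); from ....#/##..# depth 5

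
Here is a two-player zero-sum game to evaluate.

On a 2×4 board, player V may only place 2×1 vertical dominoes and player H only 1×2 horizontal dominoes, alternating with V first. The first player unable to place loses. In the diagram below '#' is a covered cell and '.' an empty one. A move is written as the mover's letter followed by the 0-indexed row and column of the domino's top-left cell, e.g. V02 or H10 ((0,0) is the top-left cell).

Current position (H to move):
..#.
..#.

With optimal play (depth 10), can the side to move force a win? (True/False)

H winning at [..#./..#.]: True

ply 1, H at ..#./..#. | H00=+1→###./..#.*; H10=+1→..#./###.
ply 2, V at ###./..#. | V03=-1→####/..##*
ply 3, H at ####/..## | H10=+1→####/####*
ply 4: ####/#### is terminal -1 (V); from ..#./..#. depth 10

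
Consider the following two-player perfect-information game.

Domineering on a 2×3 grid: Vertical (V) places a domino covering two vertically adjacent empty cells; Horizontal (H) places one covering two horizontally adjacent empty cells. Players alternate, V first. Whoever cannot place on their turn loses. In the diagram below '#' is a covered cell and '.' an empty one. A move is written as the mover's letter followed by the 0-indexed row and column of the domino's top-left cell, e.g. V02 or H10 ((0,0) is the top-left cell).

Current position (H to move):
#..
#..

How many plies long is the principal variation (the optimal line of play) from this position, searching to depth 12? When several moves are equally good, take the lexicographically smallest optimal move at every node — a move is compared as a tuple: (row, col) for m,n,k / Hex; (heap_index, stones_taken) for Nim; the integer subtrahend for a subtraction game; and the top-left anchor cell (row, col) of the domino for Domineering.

ply 1, H at #../#.. | H01=+1→###/#..*; H11=+1→#../###
ply 2: ###/#.. is terminal -1 (V); from #../#.. depth 12

PV length from [#../#..]: 1 ply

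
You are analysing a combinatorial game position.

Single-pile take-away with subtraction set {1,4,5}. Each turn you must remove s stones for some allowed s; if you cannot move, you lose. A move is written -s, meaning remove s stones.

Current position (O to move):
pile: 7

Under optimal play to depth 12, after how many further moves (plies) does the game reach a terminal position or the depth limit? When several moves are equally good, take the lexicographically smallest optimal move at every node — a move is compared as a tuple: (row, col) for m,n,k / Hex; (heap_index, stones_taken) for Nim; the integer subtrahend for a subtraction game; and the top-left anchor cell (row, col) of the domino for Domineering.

PV length from [7]: 3 plies

ply 1, O at 7 | -1=-1→6; -4=-1→3; -5=+1→2*
ply 2, X at 2 | -1=-1→1*
ply 3, O at 1 | -1=+1→0*
ply 4: 0 is terminal -1 (X); from 7 depth 12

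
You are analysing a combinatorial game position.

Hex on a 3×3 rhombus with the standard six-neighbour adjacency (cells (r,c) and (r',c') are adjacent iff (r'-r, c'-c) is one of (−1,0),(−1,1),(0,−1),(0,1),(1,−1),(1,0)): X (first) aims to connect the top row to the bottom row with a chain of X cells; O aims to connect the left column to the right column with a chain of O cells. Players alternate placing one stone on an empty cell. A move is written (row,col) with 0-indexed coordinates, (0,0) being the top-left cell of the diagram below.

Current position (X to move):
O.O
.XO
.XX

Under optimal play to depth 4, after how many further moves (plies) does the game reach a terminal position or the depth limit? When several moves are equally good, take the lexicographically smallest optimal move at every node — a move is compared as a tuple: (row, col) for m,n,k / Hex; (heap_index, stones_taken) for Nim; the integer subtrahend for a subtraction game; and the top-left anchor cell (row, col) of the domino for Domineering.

PV length from [O.O/.XO/.XX]: 1 ply

[O.O/.XO/.XX] X move#1: (0,1):+1/OXO/.XO/.XX*, (1,0):-1/O.O/XXO/.XX, (2,0):-1/O.O/.XO/XXX
[OXO/.XO/.XX] end (terminal -1, O#2); searched O.O/.XO/.XX to 4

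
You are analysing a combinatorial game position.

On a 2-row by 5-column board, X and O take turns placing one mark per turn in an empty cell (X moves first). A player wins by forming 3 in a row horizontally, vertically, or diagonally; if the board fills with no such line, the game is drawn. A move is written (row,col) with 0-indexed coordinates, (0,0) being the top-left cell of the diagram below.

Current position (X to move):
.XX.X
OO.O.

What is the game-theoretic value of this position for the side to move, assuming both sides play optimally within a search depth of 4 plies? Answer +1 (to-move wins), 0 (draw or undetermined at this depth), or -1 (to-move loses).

p1 X@[.XX.X/OO.O.]: (0,0)[XXX.X/OO.O.]+1* (0,3)[.XXXX/OO.O.]+1 (1,2)[.XX.X/OOXO.]+1 (1,4)[.XX.X/OO.OX]-1
p2 O@[XXX.X/OO.O.] terminal -1; root [.XX.X/OO.O.] d4

value(.XX.X/OO.O., X) = +1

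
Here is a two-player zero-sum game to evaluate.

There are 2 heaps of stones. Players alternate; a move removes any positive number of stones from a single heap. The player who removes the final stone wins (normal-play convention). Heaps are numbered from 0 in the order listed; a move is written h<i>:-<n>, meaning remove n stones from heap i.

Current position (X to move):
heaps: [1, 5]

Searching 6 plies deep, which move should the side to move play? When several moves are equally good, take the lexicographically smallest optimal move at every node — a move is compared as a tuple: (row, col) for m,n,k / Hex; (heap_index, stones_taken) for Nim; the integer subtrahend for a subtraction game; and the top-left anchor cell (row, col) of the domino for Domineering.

ply 1, X at (1,5) | h0:-1=-1→(0,5); h1:-1=-1→(1,4); h1:-2=-1→(1,3); h1:-3=-1→(1,2); h1:-4=+1→(1,1)*; h1:-5=-1→(1,0)
ply 2, O at (1,1) | h0:-1=-1→(0,1)*; h1:-1=-1→(1,0)
ply 3, X at (0,1) | h1:-1=+1→(0,0)*
ply 4: (0,0) is terminal -1 (O); from (1,5) depth 6

X's best at [(1,5)]: h1:-4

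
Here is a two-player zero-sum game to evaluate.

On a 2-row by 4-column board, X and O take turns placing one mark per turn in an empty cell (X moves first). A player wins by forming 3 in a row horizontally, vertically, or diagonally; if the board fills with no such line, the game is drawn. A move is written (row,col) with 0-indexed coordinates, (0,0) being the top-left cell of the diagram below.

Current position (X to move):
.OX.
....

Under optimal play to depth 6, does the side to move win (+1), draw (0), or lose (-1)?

value(.OX./...., X) = 0

[.OX./....] X move#1: (0,0):+0/XOX./....*, (0,3):+0/.OXX/...., (1,0):+0/.OX./X..., (1,1):+0/.OX./.X.., (1,2):+0/.OX./..X., (1,3):+0/.OX./...X
[XOX./....] O move#2: (0,3):+0/XOXO/....*, (1,0):+0/XOX./O..., (1,1):+0/XOX./.O.., (1,2):+0/XOX./..O., (1,3):+0/XOX./...O
[XOXO/....] X move#3: (1,0):+0/XOXO/X...*, (1,1):+0/XOXO/.X.., (1,2):+0/XOXO/..X., (1,3):+0/XOXO/...X
[XOXO/X...] O move#4: (1,1):+0/XOXO/XO..*, (1,2):+0/XOXO/X.O., (1,3):+0/XOXO/X..O
[XOXO/XO..] X move#5: (1,2):+0/XOXO/XOX.*, (1,3):+0/XOXO/XO.X
[XOXO/XOX.] O move#6: (1,3):+0/XOXO/XOXO*
[XOXO/XOXO] end (terminal +0, X#7); searched .OX./.... to 6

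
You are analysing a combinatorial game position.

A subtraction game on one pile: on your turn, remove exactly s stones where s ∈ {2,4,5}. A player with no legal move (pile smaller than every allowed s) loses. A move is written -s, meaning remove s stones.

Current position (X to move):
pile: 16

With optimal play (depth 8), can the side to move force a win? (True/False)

X winning at [16]: True

ply 1, X at 16 | -2=+1→14*; -4=-1→12; -5=-1→11
ply 2, O at 14 | -2=-1→12*; -4=-1→10; -5=-1→9
ply 3, X at 12 | -2=-1→10; -4=+1→8*; -5=+1→7
ply 4, O at 8 | -2=-1→6*; -4=-1→4; -5=-1→3
ply 5, X at 6 | -2=-1→4; -4=-1→2; -5=+1→1*
ply 6: 1 is terminal -1 (O); from 16 depth 8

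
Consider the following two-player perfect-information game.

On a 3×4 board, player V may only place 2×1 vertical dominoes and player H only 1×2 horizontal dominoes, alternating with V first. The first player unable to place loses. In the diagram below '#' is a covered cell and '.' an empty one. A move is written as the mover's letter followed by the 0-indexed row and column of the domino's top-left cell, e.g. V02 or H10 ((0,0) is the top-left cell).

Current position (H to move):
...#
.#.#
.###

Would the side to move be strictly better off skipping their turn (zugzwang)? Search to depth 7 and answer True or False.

zugzwang(...#/.#.#/.###, H) = False

p1 H@[...#/.#.#/.###]: H00[##.#/.#.#/.###]-1* H01[.###/.#.#/.###]-1
p2 V@[##.#/.#.#/.###]: V02[####/.###/.###]+1* V10[##.#/##.#/####]+1
p3 H@[####/.###/.###] terminal -1; root [...#/.#.#/.###] d7
suppose H passes — search the same position with V to move:
pass> p1 V@[...#/.#.#/.###]: V00[#..#/##.#/.###]-1 V02[..##/.###/.###]+1* V10[...#/##.#/####]-1
pass> p2 H@[..##/.###/.###]: H00[####/.###/.###]-1*
pass> p3 V@[####/.###/.###]: V10[####/####/####]+1*
pass> p4 H@[####/####/####] terminal -1; root [...#/.#.#/.###] d7
for H: play -1, pass -1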